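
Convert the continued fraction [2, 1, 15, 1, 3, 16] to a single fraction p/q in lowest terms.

3202/1089

Fold from the inside: start with 16/1.
  3 + 1/16 = 49/16
  1 + 16/49 = 65/49
  15 + 49/65 = 1024/65
  1 + 65/1024 = 1089/1024
  2 + 1024/1089 = 3202/1089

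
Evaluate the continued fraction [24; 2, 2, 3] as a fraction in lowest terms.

Fold from the inside: start with 3/1.
  2 + 1/3 = 7/3
  2 + 3/7 = 17/7
  24 + 7/17 = 415/17

415/17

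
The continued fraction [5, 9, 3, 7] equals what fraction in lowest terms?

1047/205

Fold from the inside: start with 7/1.
  3 + 1/7 = 22/7
  9 + 7/22 = 205/22
  5 + 22/205 = 1047/205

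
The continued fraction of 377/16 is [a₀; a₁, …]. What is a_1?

1

377 = 23·16 + 9   →  a_0 = 23
16 = 1·9 + 7   →  a_1 = 1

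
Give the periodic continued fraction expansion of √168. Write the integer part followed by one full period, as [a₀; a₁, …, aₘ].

[12; 1, 24]

a₀ = ⌊√168⌋ = 12.
With m₀=0, d₀=1 and mₖ₊₁ = dₖaₖ − mₖ, dₖ₊₁ = (n − mₖ₊₁²)/dₖ, aₖ₊₁ = ⌊(a₀+mₖ₊₁)/dₖ₊₁⌋:
  k=1: m=12, d=24, a=1
  k=2: m=12, d=1, a=24
d=1 and a=2a₀=24 at k=2, so the next step gives (m, d) = (12, 24) again — its k=1 value — and the period has length 2.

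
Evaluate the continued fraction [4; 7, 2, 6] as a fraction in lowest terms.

Fold from the inside: start with 6/1.
  2 + 1/6 = 13/6
  7 + 6/13 = 97/13
  4 + 13/97 = 401/97

401/97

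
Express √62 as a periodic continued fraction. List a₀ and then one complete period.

a₀ = ⌊√62⌋ = 7.

[7; 1, 6, 1, 14]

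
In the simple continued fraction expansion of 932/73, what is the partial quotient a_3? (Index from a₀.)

932 = 12·73 + 56   →  a_0 = 12
73 = 1·56 + 17   →  a_1 = 1
56 = 3·17 + 5   →  a_2 = 3
17 = 3·5 + 2   →  a_3 = 3

3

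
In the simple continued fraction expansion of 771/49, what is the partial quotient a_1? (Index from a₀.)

771 = 15·49 + 36   →  a_0 = 15
49 = 1·36 + 13   →  a_1 = 1

1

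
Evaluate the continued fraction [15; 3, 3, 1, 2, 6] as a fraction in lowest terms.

Fold from the inside: start with 6/1.
  2 + 1/6 = 13/6
  1 + 6/13 = 19/13
  3 + 13/19 = 70/19
  3 + 19/70 = 229/70
  15 + 70/229 = 3505/229

3505/229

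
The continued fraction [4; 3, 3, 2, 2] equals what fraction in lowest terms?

241/56

Using pₖ = aₖpₖ₋₁ + pₖ₋₂ and qₖ = aₖqₖ₋₁ + qₖ₋₂:
  k=0: a=4, p=4, q=1
  k=1: a=3, p=13, q=3
  k=2: a=3, p=43, q=10
  k=3: a=2, p=99, q=23
  k=4: a=2, p=241, q=56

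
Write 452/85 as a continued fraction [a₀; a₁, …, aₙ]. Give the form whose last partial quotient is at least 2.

[5; 3, 6, 1, 3]

452 = 5×85 + 27
85 = 3×27 + 4
27 = 6×4 + 3
4 = 1×3 + 1
3 = 3×1 + 0  (stop)
So 452/85 = [5; 3, 6, 1, 3].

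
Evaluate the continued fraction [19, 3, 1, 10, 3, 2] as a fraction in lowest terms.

Fold from the inside: start with 2/1.
  3 + 1/2 = 7/2
  10 + 2/7 = 72/7
  1 + 7/72 = 79/72
  3 + 72/79 = 309/79
  19 + 79/309 = 5950/309

5950/309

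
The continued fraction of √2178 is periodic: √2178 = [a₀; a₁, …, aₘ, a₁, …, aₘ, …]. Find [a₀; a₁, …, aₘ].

[46; 1, 2, 46, 2, 1, 92]

a₀ = ⌊√2178⌋ = 46.
With m₀=0, d₀=1 and mₖ₊₁ = dₖaₖ − mₖ, dₖ₊₁ = (n − mₖ₊₁²)/dₖ, aₖ₊₁ = ⌊(a₀+mₖ₊₁)/dₖ₊₁⌋:
  k=1: m=46, d=62, a=1
  k=2: m=16, d=31, a=2
  k=3: m=46, d=2, a=46
  k=4: m=46, d=31, a=2
  k=5: m=16, d=62, a=1
  k=6: m=46, d=1, a=92
d=1 and a=2a₀=92 at k=6, so the next step gives (m, d) = (46, 62) again — its k=1 value — and the period has length 6.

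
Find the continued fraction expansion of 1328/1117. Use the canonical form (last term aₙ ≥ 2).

1328 = 1*1117 + 211
1117 = 5*211 + 62
211 = 3*62 + 25
62 = 2*25 + 12
25 = 2*12 + 1
12 = 12*1 + 0  (stop)
So 1328/1117 = [1; 5, 3, 2, 2, 12].

[1; 5, 3, 2, 2, 12]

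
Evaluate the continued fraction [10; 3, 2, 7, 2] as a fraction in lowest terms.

Using pₖ = aₖpₖ₋₁ + pₖ₋₂ and qₖ = aₖqₖ₋₁ + qₖ₋₂:
  k=0: a=10, p=10, q=1
  k=1: a=3, p=31, q=3
  k=2: a=2, p=72, q=7
  k=3: a=7, p=535, q=52
  k=4: a=2, p=1142, q=111

1142/111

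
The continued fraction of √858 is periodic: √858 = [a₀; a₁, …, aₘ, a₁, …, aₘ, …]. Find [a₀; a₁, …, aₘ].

a₀ = ⌊√858⌋ = 29.
With m₀=0, d₀=1 and mₖ₊₁ = dₖaₖ − mₖ, dₖ₊₁ = (n − mₖ₊₁²)/dₖ, aₖ₊₁ = ⌊(a₀+mₖ₊₁)/dₖ₊₁⌋:
  k=1: m=29, d=17, a=3
  k=2: m=22, d=22, a=2
  k=3: m=22, d=17, a=3
  k=4: m=29, d=1, a=58
d=1 and a=2a₀=58 at k=4, so the next step gives (m, d) = (29, 17) again — its k=1 value — and the period has length 4.

[29; 3, 2, 3, 58]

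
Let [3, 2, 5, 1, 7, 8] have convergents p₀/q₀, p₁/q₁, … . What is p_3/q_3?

Using pₖ = aₖpₖ₋₁ + pₖ₋₂, qₖ = aₖqₖ₋₁ + qₖ₋₂ (with p₋₁=1, p₋₂=0, q₋₁=0, q₋₂=1):
  k=0: a=3, p=3, q=1
  k=1: a=2, p=7, q=2
  k=2: a=5, p=38, q=11
  k=3: a=1, p=45, q=13

45/13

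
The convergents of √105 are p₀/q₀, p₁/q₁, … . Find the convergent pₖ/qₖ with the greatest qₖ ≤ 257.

√105 = [10; 4, 20, …] (period length 2).
Convergents:
  p_0/q_0 = 10/1
  p_1/q_1 = 41/4
  p_2/q_2 = 830/81
  p_3/q_3 = 3361/328
q_2 = 81 ≤ 257 < 328 = q_3, so the answer is 830/81.

830/81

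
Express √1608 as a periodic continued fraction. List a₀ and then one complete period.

a₀ = ⌊√1608⌋ = 40.
With m₀=0, d₀=1 and mₖ₊₁ = dₖaₖ − mₖ, dₖ₊₁ = (n − mₖ₊₁²)/dₖ, aₖ₊₁ = ⌊(a₀+mₖ₊₁)/dₖ₊₁⌋:
  k=1: m=40, d=8, a=10
  k=2: m=40, d=1, a=80
d=1 and a=2a₀=80 at k=2, so the next step gives (m, d) = (40, 8) again — its k=1 value — and the period has length 2.

[40; 10, 80]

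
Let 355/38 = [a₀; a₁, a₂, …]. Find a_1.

2

355 = 9·38 + 13   →  a_0 = 9
38 = 2·13 + 12   →  a_1 = 2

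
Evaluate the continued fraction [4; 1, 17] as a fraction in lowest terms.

Using pₖ = aₖpₖ₋₁ + pₖ₋₂ and qₖ = aₖqₖ₋₁ + qₖ₋₂:
  k=0: a=4, p=4, q=1
  k=1: a=1, p=5, q=1
  k=2: a=17, p=89, q=18

89/18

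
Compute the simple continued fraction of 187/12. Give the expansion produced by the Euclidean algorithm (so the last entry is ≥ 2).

[15; 1, 1, 2, 2]

187 = 15*12 + 7
12 = 1*7 + 5
7 = 1*5 + 2
5 = 2*2 + 1
2 = 2*1 + 0  (stop)
So 187/12 = [15; 1, 1, 2, 2].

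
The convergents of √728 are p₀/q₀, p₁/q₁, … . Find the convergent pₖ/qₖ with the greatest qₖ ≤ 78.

√728 = [26; 1, 52, …] (period length 2).
Convergents:
  p_0/q_0 = 26/1
  p_1/q_1 = 27/1
  p_2/q_2 = 1430/53
  p_3/q_3 = 1457/54
  p_4/q_4 = 77194/2861
q_3 = 54 ≤ 78 < 2861 = q_4, so the answer is 1457/54.

1457/54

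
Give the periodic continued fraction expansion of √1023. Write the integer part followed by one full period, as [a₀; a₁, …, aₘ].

a₀ = ⌊√1023⌋ = 31.

[31; 1, 62]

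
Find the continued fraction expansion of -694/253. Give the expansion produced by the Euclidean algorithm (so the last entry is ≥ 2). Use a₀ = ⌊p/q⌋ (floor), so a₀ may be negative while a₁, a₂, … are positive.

-694 = -3*253 + 65
253 = 3*65 + 58
65 = 1*58 + 7
58 = 8*7 + 2
7 = 3*2 + 1
2 = 2*1 + 0  (stop)
So -694/253 = [-3; 3, 1, 8, 3, 2].

[-3; 3, 1, 8, 3, 2]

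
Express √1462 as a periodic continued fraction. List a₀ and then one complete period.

a₀ = ⌊√1462⌋ = 38.
With m₀=0, d₀=1 and mₖ₊₁ = dₖaₖ − mₖ, dₖ₊₁ = (n − mₖ₊₁²)/dₖ, aₖ₊₁ = ⌊(a₀+mₖ₊₁)/dₖ₊₁⌋:
  k=1: m=38, d=18, a=4
  k=2: m=34, d=17, a=4
  k=3: m=34, d=18, a=4
  k=4: m=38, d=1, a=76
d=1 and a=2a₀=76 at k=4, so the next step gives (m, d) = (38, 18) again — its k=1 value — and the period has length 4.

[38; 4, 4, 4, 76]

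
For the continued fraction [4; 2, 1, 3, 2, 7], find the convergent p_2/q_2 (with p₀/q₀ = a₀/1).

Using pₖ = aₖpₖ₋₁ + pₖ₋₂, qₖ = aₖqₖ₋₁ + qₖ₋₂ (with p₋₁=1, p₋₂=0, q₋₁=0, q₋₂=1):
  k=0: a=4, p=4, q=1
  k=1: a=2, p=9, q=2
  k=2: a=1, p=13, q=3

13/3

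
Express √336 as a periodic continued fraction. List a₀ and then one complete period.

[18; 3, 36]

a₀ = ⌊√336⌋ = 18.
With m₀=0, d₀=1 and mₖ₊₁ = dₖaₖ − mₖ, dₖ₊₁ = (n − mₖ₊₁²)/dₖ, aₖ₊₁ = ⌊(a₀+mₖ₊₁)/dₖ₊₁⌋:
  k=1: m=18, d=12, a=3
  k=2: m=18, d=1, a=36
d=1 and a=2a₀=36 at k=2, so the next step gives (m, d) = (18, 12) again — its k=1 value — and the period has length 2.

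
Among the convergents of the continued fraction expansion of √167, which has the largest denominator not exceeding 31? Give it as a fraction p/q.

168/13

√167 = [12; 1, 11, 1, 24, …] (period length 4).
Convergents:
  p_0/q_0 = 12/1
  p_1/q_1 = 13/1
  p_2/q_2 = 155/12
  p_3/q_3 = 168/13
  p_4/q_4 = 4187/324
q_3 = 13 ≤ 31 < 324 = q_4, so the answer is 168/13.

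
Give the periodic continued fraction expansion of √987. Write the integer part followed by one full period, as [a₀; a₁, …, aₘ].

[31; 2, 2, 2, 62]

a₀ = ⌊√987⌋ = 31.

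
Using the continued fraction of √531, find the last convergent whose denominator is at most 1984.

24403/1059

√531 = [23; 23, 46, …] (period length 2).
Convergents:
  p_0/q_0 = 23/1
  p_1/q_1 = 530/23
  p_2/q_2 = 24403/1059
  p_3/q_3 = 561799/24380
q_2 = 1059 ≤ 1984 < 24380 = q_3, so the answer is 24403/1059.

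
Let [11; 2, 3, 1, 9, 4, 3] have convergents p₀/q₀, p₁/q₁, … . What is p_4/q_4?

Using pₖ = aₖpₖ₋₁ + pₖ₋₂, qₖ = aₖqₖ₋₁ + qₖ₋₂ (with p₋₁=1, p₋₂=0, q₋₁=0, q₋₂=1):
  k=0: a=11, p=11, q=1
  k=1: a=2, p=23, q=2
  k=2: a=3, p=80, q=7
  k=3: a=1, p=103, q=9
  k=4: a=9, p=1007, q=88

1007/88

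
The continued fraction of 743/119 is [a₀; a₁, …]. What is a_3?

1

743 = 6·119 + 29   →  a_0 = 6
119 = 4·29 + 3   →  a_1 = 4
29 = 9·3 + 2   →  a_2 = 9
3 = 1·2 + 1   →  a_3 = 1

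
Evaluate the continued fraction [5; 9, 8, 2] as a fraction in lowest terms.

792/155

Using pₖ = aₖpₖ₋₁ + pₖ₋₂ and qₖ = aₖqₖ₋₁ + qₖ₋₂:
  k=0: a=5, p=5, q=1
  k=1: a=9, p=46, q=9
  k=2: a=8, p=373, q=73
  k=3: a=2, p=792, q=155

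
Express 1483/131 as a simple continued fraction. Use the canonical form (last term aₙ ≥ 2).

[11; 3, 8, 2, 2]

1483 = 11×131 + 42
131 = 3×42 + 5
42 = 8×5 + 2
5 = 2×2 + 1
2 = 2×1 + 0  (stop)
So 1483/131 = [11; 3, 8, 2, 2].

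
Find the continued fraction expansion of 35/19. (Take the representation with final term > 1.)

[1; 1, 5, 3]

35 = 1·19 + 16
19 = 1·16 + 3
16 = 5·3 + 1
3 = 3·1 + 0  (stop)
So 35/19 = [1; 1, 5, 3].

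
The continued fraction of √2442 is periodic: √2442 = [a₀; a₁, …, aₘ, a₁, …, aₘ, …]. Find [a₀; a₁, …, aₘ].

a₀ = ⌊√2442⌋ = 49.
With m₀=0, d₀=1 and mₖ₊₁ = dₖaₖ − mₖ, dₖ₊₁ = (n − mₖ₊₁²)/dₖ, aₖ₊₁ = ⌊(a₀+mₖ₊₁)/dₖ₊₁⌋:
  k=1: m=49, d=41, a=2
  k=2: m=33, d=33, a=2
  k=3: m=33, d=41, a=2
  k=4: m=49, d=1, a=98
d=1 and a=2a₀=98 at k=4, so the next step gives (m, d) = (49, 41) again — its k=1 value — and the period has length 4.

[49; 2, 2, 2, 98]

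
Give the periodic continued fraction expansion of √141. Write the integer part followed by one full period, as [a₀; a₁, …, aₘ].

a₀ = ⌊√141⌋ = 11.
With m₀=0, d₀=1 and mₖ₊₁ = dₖaₖ − mₖ, dₖ₊₁ = (n − mₖ₊₁²)/dₖ, aₖ₊₁ = ⌊(a₀+mₖ₊₁)/dₖ₊₁⌋:
  k=1: m=11, d=20, a=1
  k=2: m=9, d=3, a=6
  k=3: m=9, d=20, a=1
  k=4: m=11, d=1, a=22
d=1 and a=2a₀=22 at k=4, so the next step gives (m, d) = (11, 20) again — its k=1 value — and the period has length 4.

[11; 1, 6, 1, 22]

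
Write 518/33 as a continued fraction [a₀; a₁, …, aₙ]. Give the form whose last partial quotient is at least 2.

[15; 1, 2, 3, 3]

518 = 15×33 + 23
33 = 1×23 + 10
23 = 2×10 + 3
10 = 3×3 + 1
3 = 3×1 + 0  (stop)
So 518/33 = [15; 1, 2, 3, 3].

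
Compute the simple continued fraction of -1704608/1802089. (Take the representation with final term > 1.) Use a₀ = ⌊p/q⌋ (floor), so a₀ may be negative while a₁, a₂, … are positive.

[-1; 18, 2, 18, 9, 16, 18]

-1704608 = -1*1802089 + 97481
1802089 = 18*97481 + 47431
97481 = 2*47431 + 2619
47431 = 18*2619 + 289
2619 = 9*289 + 18
289 = 16*18 + 1
18 = 18*1 + 0  (stop)
So -1704608/1802089 = [-1; 18, 2, 18, 9, 16, 18].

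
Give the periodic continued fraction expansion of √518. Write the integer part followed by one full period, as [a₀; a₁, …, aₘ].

[22; 1, 3, 6, 3, 1, 44]

a₀ = ⌊√518⌋ = 22.
With m₀=0, d₀=1 and mₖ₊₁ = dₖaₖ − mₖ, dₖ₊₁ = (n − mₖ₊₁²)/dₖ, aₖ₊₁ = ⌊(a₀+mₖ₊₁)/dₖ₊₁⌋:
  k=1: m=22, d=34, a=1
  k=2: m=12, d=11, a=3
  k=3: m=21, d=7, a=6
  k=4: m=21, d=11, a=3
  k=5: m=12, d=34, a=1
  k=6: m=22, d=1, a=44
d=1 and a=2a₀=44 at k=6, so the next step gives (m, d) = (22, 34) again — its k=1 value — and the period has length 6.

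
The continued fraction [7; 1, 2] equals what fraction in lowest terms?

23/3

Fold from the inside: start with 2/1.
  1 + 1/2 = 3/2
  7 + 2/3 = 23/3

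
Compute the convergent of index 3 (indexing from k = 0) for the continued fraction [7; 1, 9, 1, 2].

Using pₖ = aₖpₖ₋₁ + pₖ₋₂, qₖ = aₖqₖ₋₁ + qₖ₋₂ (with p₋₁=1, p₋₂=0, q₋₁=0, q₋₂=1):
  k=0: a=7, p=7, q=1
  k=1: a=1, p=8, q=1
  k=2: a=9, p=79, q=10
  k=3: a=1, p=87, q=11

87/11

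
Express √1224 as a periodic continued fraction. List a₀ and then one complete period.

[34; 1, 68]

a₀ = ⌊√1224⌋ = 34.
With m₀=0, d₀=1 and mₖ₊₁ = dₖaₖ − mₖ, dₖ₊₁ = (n − mₖ₊₁²)/dₖ, aₖ₊₁ = ⌊(a₀+mₖ₊₁)/dₖ₊₁⌋:
  k=1: m=34, d=68, a=1
  k=2: m=34, d=1, a=68
d=1 and a=2a₀=68 at k=2, so the next step gives (m, d) = (34, 68) again — its k=1 value — and the period has length 2.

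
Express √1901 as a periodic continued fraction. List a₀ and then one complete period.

a₀ = ⌊√1901⌋ = 43.
With m₀=0, d₀=1 and mₖ₊₁ = dₖaₖ − mₖ, dₖ₊₁ = (n − mₖ₊₁²)/dₖ, aₖ₊₁ = ⌊(a₀+mₖ₊₁)/dₖ₊₁⌋:
  k=1: m=43, d=52, a=1
  k=2: m=9, d=35, a=1
  k=3: m=26, d=35, a=1
  k=4: m=9, d=52, a=1
  k=5: m=43, d=1, a=86
d=1 and a=2a₀=86 at k=5, so the next step gives (m, d) = (43, 52) again — its k=1 value — and the period has length 5.

[43; 1, 1, 1, 1, 86]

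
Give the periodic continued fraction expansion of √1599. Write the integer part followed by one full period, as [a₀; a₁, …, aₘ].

a₀ = ⌊√1599⌋ = 39.
With m₀=0, d₀=1 and mₖ₊₁ = dₖaₖ − mₖ, dₖ₊₁ = (n − mₖ₊₁²)/dₖ, aₖ₊₁ = ⌊(a₀+mₖ₊₁)/dₖ₊₁⌋:
  k=1: m=39, d=78, a=1
  k=2: m=39, d=1, a=78
d=1 and a=2a₀=78 at k=2, so the next step gives (m, d) = (39, 78) again — its k=1 value — and the period has length 2.

[39; 1, 78]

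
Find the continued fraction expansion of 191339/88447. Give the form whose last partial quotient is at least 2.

191339 = 2×88447 + 14445
88447 = 6×14445 + 1777
14445 = 8×1777 + 229
1777 = 7×229 + 174
229 = 1×174 + 55
174 = 3×55 + 9
55 = 6×9 + 1
9 = 9×1 + 0  (stop)
So 191339/88447 = [2; 6, 8, 7, 1, 3, 6, 9].

[2; 6, 8, 7, 1, 3, 6, 9]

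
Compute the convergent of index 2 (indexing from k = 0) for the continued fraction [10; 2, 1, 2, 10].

31/3

Using pₖ = aₖpₖ₋₁ + pₖ₋₂, qₖ = aₖqₖ₋₁ + qₖ₋₂ (with p₋₁=1, p₋₂=0, q₋₁=0, q₋₂=1):
  k=0: a=10, p=10, q=1
  k=1: a=2, p=21, q=2
  k=2: a=1, p=31, q=3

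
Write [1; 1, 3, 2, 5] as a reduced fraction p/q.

87/49

Using pₖ = aₖpₖ₋₁ + pₖ₋₂ and qₖ = aₖqₖ₋₁ + qₖ₋₂:
  k=0: a=1, p=1, q=1
  k=1: a=1, p=2, q=1
  k=2: a=3, p=7, q=4
  k=3: a=2, p=16, q=9
  k=4: a=5, p=87, q=49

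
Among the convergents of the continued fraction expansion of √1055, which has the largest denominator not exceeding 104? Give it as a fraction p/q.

√1055 = [32; 2, 12, 2, 64, …] (period length 4).
Convergents:
  p_0/q_0 = 32/1
  p_1/q_1 = 65/2
  p_2/q_2 = 812/25
  p_3/q_3 = 1689/52
  p_4/q_4 = 108908/3353
q_3 = 52 ≤ 104 < 3353 = q_4, so the answer is 1689/52.

1689/52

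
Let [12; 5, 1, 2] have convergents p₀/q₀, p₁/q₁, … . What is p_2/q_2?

73/6

Using pₖ = aₖpₖ₋₁ + pₖ₋₂, qₖ = aₖqₖ₋₁ + qₖ₋₂ (with p₋₁=1, p₋₂=0, q₋₁=0, q₋₂=1):
  k=0: a=12, p=12, q=1
  k=1: a=5, p=61, q=5
  k=2: a=1, p=73, q=6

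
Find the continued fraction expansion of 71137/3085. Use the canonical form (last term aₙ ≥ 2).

[23; 16, 1, 19, 4, 2]

71137 = 23×3085 + 182
3085 = 16×182 + 173
182 = 1×173 + 9
173 = 19×9 + 2
9 = 4×2 + 1
2 = 2×1 + 0  (stop)
So 71137/3085 = [23; 16, 1, 19, 4, 2].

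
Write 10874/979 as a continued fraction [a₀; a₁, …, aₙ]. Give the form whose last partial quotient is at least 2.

[11; 9, 3, 11, 3]

10874 = 11×979 + 105
979 = 9×105 + 34
105 = 3×34 + 3
34 = 11×3 + 1
3 = 3×1 + 0  (stop)
So 10874/979 = [11; 9, 3, 11, 3].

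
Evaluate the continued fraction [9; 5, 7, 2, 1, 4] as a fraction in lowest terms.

Fold from the inside: start with 4/1.
  1 + 1/4 = 5/4
  2 + 4/5 = 14/5
  7 + 5/14 = 103/14
  5 + 14/103 = 529/103
  9 + 103/529 = 4864/529

4864/529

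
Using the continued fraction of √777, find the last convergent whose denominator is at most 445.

12237/439

√777 = [27; 1, 6, 1, 54, …] (period length 4).
Convergents:
  p_0/q_0 = 27/1
  p_1/q_1 = 28/1
  p_2/q_2 = 195/7
  p_3/q_3 = 223/8
  p_4/q_4 = 12237/439
  p_5/q_5 = 12460/447
q_4 = 439 ≤ 445 < 447 = q_5, so the answer is 12237/439.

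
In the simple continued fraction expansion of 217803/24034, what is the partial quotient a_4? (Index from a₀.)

217803 = 9·24034 + 1497   →  a_0 = 9
24034 = 16·1497 + 82   →  a_1 = 16
1497 = 18·82 + 21   →  a_2 = 18
82 = 3·21 + 19   →  a_3 = 3
21 = 1·19 + 2   →  a_4 = 1

1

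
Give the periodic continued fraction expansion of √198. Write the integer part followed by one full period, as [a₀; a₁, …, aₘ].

a₀ = ⌊√198⌋ = 14.

[14; 14, 28]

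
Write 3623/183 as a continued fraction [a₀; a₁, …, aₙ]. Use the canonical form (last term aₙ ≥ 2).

[19; 1, 3, 1, 17, 2]

3623 = 19*183 + 146
183 = 1*146 + 37
146 = 3*37 + 35
37 = 1*35 + 2
35 = 17*2 + 1
2 = 2*1 + 0  (stop)
So 3623/183 = [19; 1, 3, 1, 17, 2].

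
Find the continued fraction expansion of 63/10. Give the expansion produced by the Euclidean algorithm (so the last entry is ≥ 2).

[6; 3, 3]

63 = 6*10 + 3
10 = 3*3 + 1
3 = 3*1 + 0  (stop)
So 63/10 = [6; 3, 3].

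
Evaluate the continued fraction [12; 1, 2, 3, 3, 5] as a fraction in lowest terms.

Using pₖ = aₖpₖ₋₁ + pₖ₋₂ and qₖ = aₖqₖ₋₁ + qₖ₋₂:
  k=0: a=12, p=12, q=1
  k=1: a=1, p=13, q=1
  k=2: a=2, p=38, q=3
  k=3: a=3, p=127, q=10
  k=4: a=3, p=419, q=33
  k=5: a=5, p=2222, q=175

2222/175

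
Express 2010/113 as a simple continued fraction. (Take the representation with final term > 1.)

[17; 1, 3, 1, 2, 2, 3]

2010 = 17×113 + 89
113 = 1×89 + 24
89 = 3×24 + 17
24 = 1×17 + 7
17 = 2×7 + 3
7 = 2×3 + 1
3 = 3×1 + 0  (stop)
So 2010/113 = [17; 1, 3, 1, 2, 2, 3].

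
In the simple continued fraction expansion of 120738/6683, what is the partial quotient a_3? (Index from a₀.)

120738 = 18·6683 + 444   →  a_0 = 18
6683 = 15·444 + 23   →  a_1 = 15
444 = 19·23 + 7   →  a_2 = 19
23 = 3·7 + 2   →  a_3 = 3

3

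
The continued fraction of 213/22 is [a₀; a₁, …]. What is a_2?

2

213 = 9·22 + 15   →  a_0 = 9
22 = 1·15 + 7   →  a_1 = 1
15 = 2·7 + 1   →  a_2 = 2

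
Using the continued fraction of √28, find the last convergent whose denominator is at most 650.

√28 = [5; 3, 2, 3, 10, …] (period length 4).
Convergents:
  p_0/q_0 = 5/1
  p_1/q_1 = 16/3
  p_2/q_2 = 37/7
  p_3/q_3 = 127/24
  p_4/q_4 = 1307/247
  p_5/q_5 = 4048/765
q_4 = 247 ≤ 650 < 765 = q_5, so the answer is 1307/247.

1307/247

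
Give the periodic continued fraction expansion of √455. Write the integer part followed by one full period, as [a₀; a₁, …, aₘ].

[21; 3, 42]

a₀ = ⌊√455⌋ = 21.
With m₀=0, d₀=1 and mₖ₊₁ = dₖaₖ − mₖ, dₖ₊₁ = (n − mₖ₊₁²)/dₖ, aₖ₊₁ = ⌊(a₀+mₖ₊₁)/dₖ₊₁⌋:
  k=1: m=21, d=14, a=3
  k=2: m=21, d=1, a=42
d=1 and a=2a₀=42 at k=2, so the next step gives (m, d) = (21, 14) again — its k=1 value — and the period has length 2.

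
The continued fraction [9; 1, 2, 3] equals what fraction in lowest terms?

Fold from the inside: start with 3/1.
  2 + 1/3 = 7/3
  1 + 3/7 = 10/7
  9 + 7/10 = 97/10

97/10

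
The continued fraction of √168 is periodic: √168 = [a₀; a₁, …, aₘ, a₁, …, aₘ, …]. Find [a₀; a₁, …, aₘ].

[12; 1, 24]

a₀ = ⌊√168⌋ = 12.
With m₀=0, d₀=1 and mₖ₊₁ = dₖaₖ − mₖ, dₖ₊₁ = (n − mₖ₊₁²)/dₖ, aₖ₊₁ = ⌊(a₀+mₖ₊₁)/dₖ₊₁⌋:
  k=1: m=12, d=24, a=1
  k=2: m=12, d=1, a=24
d=1 and a=2a₀=24 at k=2, so the next step gives (m, d) = (12, 24) again — its k=1 value — and the period has length 2.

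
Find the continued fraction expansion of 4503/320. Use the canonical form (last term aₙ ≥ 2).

4503 = 14*320 + 23
320 = 13*23 + 21
23 = 1*21 + 2
21 = 10*2 + 1
2 = 2*1 + 0  (stop)
So 4503/320 = [14; 13, 1, 10, 2].

[14; 13, 1, 10, 2]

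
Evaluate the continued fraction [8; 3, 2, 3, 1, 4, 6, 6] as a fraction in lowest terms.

Using pₖ = aₖpₖ₋₁ + pₖ₋₂ and qₖ = aₖqₖ₋₁ + qₖ₋₂:
  k=0: a=8, p=8, q=1
  k=1: a=3, p=25, q=3
  k=2: a=2, p=58, q=7
  k=3: a=3, p=199, q=24
  k=4: a=1, p=257, q=31
  k=5: a=4, p=1227, q=148
  k=6: a=6, p=7619, q=919
  k=7: a=6, p=46941, q=5662

46941/5662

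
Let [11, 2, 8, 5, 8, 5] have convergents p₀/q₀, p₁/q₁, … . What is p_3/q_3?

998/87

Using pₖ = aₖpₖ₋₁ + pₖ₋₂, qₖ = aₖqₖ₋₁ + qₖ₋₂ (with p₋₁=1, p₋₂=0, q₋₁=0, q₋₂=1):
  k=0: a=11, p=11, q=1
  k=1: a=2, p=23, q=2
  k=2: a=8, p=195, q=17
  k=3: a=5, p=998, q=87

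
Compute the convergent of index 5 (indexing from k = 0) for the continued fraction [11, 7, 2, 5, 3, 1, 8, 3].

3819/343

Using pₖ = aₖpₖ₋₁ + pₖ₋₂, qₖ = aₖqₖ₋₁ + qₖ₋₂ (with p₋₁=1, p₋₂=0, q₋₁=0, q₋₂=1):
  k=0: a=11, p=11, q=1
  k=1: a=7, p=78, q=7
  k=2: a=2, p=167, q=15
  k=3: a=5, p=913, q=82
  k=4: a=3, p=2906, q=261
  k=5: a=1, p=3819, q=343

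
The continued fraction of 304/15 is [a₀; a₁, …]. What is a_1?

304 = 20·15 + 4   →  a_0 = 20
15 = 3·4 + 3   →  a_1 = 3

3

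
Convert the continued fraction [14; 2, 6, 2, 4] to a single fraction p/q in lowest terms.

1808/125

Using pₖ = aₖpₖ₋₁ + pₖ₋₂ and qₖ = aₖqₖ₋₁ + qₖ₋₂:
  k=0: a=14, p=14, q=1
  k=1: a=2, p=29, q=2
  k=2: a=6, p=188, q=13
  k=3: a=2, p=405, q=28
  k=4: a=4, p=1808, q=125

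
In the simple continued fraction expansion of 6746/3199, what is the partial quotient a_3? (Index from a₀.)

6746 = 2·3199 + 348   →  a_0 = 2
3199 = 9·348 + 67   →  a_1 = 9
348 = 5·67 + 13   →  a_2 = 5
67 = 5·13 + 2   →  a_3 = 5

5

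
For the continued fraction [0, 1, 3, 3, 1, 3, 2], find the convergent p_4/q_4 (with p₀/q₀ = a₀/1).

Using pₖ = aₖpₖ₋₁ + pₖ₋₂, qₖ = aₖqₖ₋₁ + qₖ₋₂ (with p₋₁=1, p₋₂=0, q₋₁=0, q₋₂=1):
  k=0: a=0, p=0, q=1
  k=1: a=1, p=1, q=1
  k=2: a=3, p=3, q=4
  k=3: a=3, p=10, q=13
  k=4: a=1, p=13, q=17

13/17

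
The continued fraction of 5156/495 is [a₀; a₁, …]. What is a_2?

5156 = 10·495 + 206   →  a_0 = 10
495 = 2·206 + 83   →  a_1 = 2
206 = 2·83 + 40   →  a_2 = 2

2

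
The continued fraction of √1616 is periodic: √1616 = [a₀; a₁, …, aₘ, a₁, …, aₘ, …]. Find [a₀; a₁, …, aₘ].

[40; 5, 80]

a₀ = ⌊√1616⌋ = 40.
With m₀=0, d₀=1 and mₖ₊₁ = dₖaₖ − mₖ, dₖ₊₁ = (n − mₖ₊₁²)/dₖ, aₖ₊₁ = ⌊(a₀+mₖ₊₁)/dₖ₊₁⌋:
  k=1: m=40, d=16, a=5
  k=2: m=40, d=1, a=80
d=1 and a=2a₀=80 at k=2, so the next step gives (m, d) = (40, 16) again — its k=1 value — and the period has length 2.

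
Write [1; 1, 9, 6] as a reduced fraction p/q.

Fold from the inside: start with 6/1.
  9 + 1/6 = 55/6
  1 + 6/55 = 61/55
  1 + 55/61 = 116/61

116/61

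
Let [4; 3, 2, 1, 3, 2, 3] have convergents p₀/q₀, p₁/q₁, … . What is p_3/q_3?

43/10

Using pₖ = aₖpₖ₋₁ + pₖ₋₂, qₖ = aₖqₖ₋₁ + qₖ₋₂ (with p₋₁=1, p₋₂=0, q₋₁=0, q₋₂=1):
  k=0: a=4, p=4, q=1
  k=1: a=3, p=13, q=3
  k=2: a=2, p=30, q=7
  k=3: a=1, p=43, q=10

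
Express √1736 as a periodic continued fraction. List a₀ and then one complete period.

[41; 1, 1, 1, 82]

a₀ = ⌊√1736⌋ = 41.
With m₀=0, d₀=1 and mₖ₊₁ = dₖaₖ − mₖ, dₖ₊₁ = (n − mₖ₊₁²)/dₖ, aₖ₊₁ = ⌊(a₀+mₖ₊₁)/dₖ₊₁⌋:
  k=1: m=41, d=55, a=1
  k=2: m=14, d=28, a=1
  k=3: m=14, d=55, a=1
  k=4: m=41, d=1, a=82
d=1 and a=2a₀=82 at k=4, so the next step gives (m, d) = (41, 55) again — its k=1 value — and the period has length 4.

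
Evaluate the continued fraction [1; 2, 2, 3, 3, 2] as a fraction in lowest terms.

Using pₖ = aₖpₖ₋₁ + pₖ₋₂ and qₖ = aₖqₖ₋₁ + qₖ₋₂:
  k=0: a=1, p=1, q=1
  k=1: a=2, p=3, q=2
  k=2: a=2, p=7, q=5
  k=3: a=3, p=24, q=17
  k=4: a=3, p=79, q=56
  k=5: a=2, p=182, q=129

182/129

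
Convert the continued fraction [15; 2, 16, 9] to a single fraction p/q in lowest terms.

4630/299

Using pₖ = aₖpₖ₋₁ + pₖ₋₂ and qₖ = aₖqₖ₋₁ + qₖ₋₂:
  k=0: a=15, p=15, q=1
  k=1: a=2, p=31, q=2
  k=2: a=16, p=511, q=33
  k=3: a=9, p=4630, q=299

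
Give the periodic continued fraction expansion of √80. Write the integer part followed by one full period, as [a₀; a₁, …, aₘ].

a₀ = ⌊√80⌋ = 8.
With m₀=0, d₀=1 and mₖ₊₁ = dₖaₖ − mₖ, dₖ₊₁ = (n − mₖ₊₁²)/dₖ, aₖ₊₁ = ⌊(a₀+mₖ₊₁)/dₖ₊₁⌋:
  k=1: m=8, d=16, a=1
  k=2: m=8, d=1, a=16
d=1 and a=2a₀=16 at k=2, so the next step gives (m, d) = (8, 16) again — its k=1 value — and the period has length 2.

[8; 1, 16]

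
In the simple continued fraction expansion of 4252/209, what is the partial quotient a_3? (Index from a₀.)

4252 = 20·209 + 72   →  a_0 = 20
209 = 2·72 + 65   →  a_1 = 2
72 = 1·65 + 7   →  a_2 = 1
65 = 9·7 + 2   →  a_3 = 9

9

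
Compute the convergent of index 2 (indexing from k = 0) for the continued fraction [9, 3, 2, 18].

Using pₖ = aₖpₖ₋₁ + pₖ₋₂, qₖ = aₖqₖ₋₁ + qₖ₋₂ (with p₋₁=1, p₋₂=0, q₋₁=0, q₋₂=1):
  k=0: a=9, p=9, q=1
  k=1: a=3, p=28, q=3
  k=2: a=2, p=65, q=7

65/7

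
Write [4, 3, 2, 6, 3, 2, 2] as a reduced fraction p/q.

3431/800

Using pₖ = aₖpₖ₋₁ + pₖ₋₂ and qₖ = aₖqₖ₋₁ + qₖ₋₂:
  k=0: a=4, p=4, q=1
  k=1: a=3, p=13, q=3
  k=2: a=2, p=30, q=7
  k=3: a=6, p=193, q=45
  k=4: a=3, p=609, q=142
  k=5: a=2, p=1411, q=329
  k=6: a=2, p=3431, q=800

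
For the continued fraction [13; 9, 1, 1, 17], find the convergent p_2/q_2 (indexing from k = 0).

131/10

Using pₖ = aₖpₖ₋₁ + pₖ₋₂, qₖ = aₖqₖ₋₁ + qₖ₋₂ (with p₋₁=1, p₋₂=0, q₋₁=0, q₋₂=1):
  k=0: a=13, p=13, q=1
  k=1: a=9, p=118, q=9
  k=2: a=1, p=131, q=10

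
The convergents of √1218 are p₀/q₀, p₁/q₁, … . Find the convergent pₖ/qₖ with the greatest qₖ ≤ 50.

349/10

√1218 = [34; 1, 8, 1, 68, …] (period length 4).
Convergents:
  p_0/q_0 = 34/1
  p_1/q_1 = 35/1
  p_2/q_2 = 314/9
  p_3/q_3 = 349/10
  p_4/q_4 = 24046/689
q_3 = 10 ≤ 50 < 689 = q_4, so the answer is 349/10.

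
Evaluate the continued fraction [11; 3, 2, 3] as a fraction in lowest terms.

271/24

Using pₖ = aₖpₖ₋₁ + pₖ₋₂ and qₖ = aₖqₖ₋₁ + qₖ₋₂:
  k=0: a=11, p=11, q=1
  k=1: a=3, p=34, q=3
  k=2: a=2, p=79, q=7
  k=3: a=3, p=271, q=24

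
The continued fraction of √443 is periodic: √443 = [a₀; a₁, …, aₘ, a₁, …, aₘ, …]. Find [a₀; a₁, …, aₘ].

a₀ = ⌊√443⌋ = 21.
With m₀=0, d₀=1 and mₖ₊₁ = dₖaₖ − mₖ, dₖ₊₁ = (n − mₖ₊₁²)/dₖ, aₖ₊₁ = ⌊(a₀+mₖ₊₁)/dₖ₊₁⌋:
  k=1: m=21, d=2, a=21
  k=2: m=21, d=1, a=42
d=1 and a=2a₀=42 at k=2, so the next step gives (m, d) = (21, 2) again — its k=1 value — and the period has length 2.

[21; 21, 42]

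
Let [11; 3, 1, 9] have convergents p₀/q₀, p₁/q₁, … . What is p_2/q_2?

Using pₖ = aₖpₖ₋₁ + pₖ₋₂, qₖ = aₖqₖ₋₁ + qₖ₋₂ (with p₋₁=1, p₋₂=0, q₋₁=0, q₋₂=1):
  k=0: a=11, p=11, q=1
  k=1: a=3, p=34, q=3
  k=2: a=1, p=45, q=4

45/4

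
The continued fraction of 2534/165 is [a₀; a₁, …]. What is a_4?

2534 = 15·165 + 59   →  a_0 = 15
165 = 2·59 + 47   →  a_1 = 2
59 = 1·47 + 12   →  a_2 = 1
47 = 3·12 + 11   →  a_3 = 3
12 = 1·11 + 1   →  a_4 = 1

1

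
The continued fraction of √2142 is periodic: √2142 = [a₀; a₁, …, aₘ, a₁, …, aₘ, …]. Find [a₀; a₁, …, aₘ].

[46; 3, 1, 1, 4, 1, 1, 3, 92]

a₀ = ⌊√2142⌋ = 46.
With m₀=0, d₀=1 and mₖ₊₁ = dₖaₖ − mₖ, dₖ₊₁ = (n − mₖ₊₁²)/dₖ, aₖ₊₁ = ⌊(a₀+mₖ₊₁)/dₖ₊₁⌋:
  k=1: m=46, d=26, a=3
  k=2: m=32, d=43, a=1
  k=3: m=11, d=47, a=1
  k=4: m=36, d=18, a=4
  k=5: m=36, d=47, a=1
  k=6: m=11, d=43, a=1
  k=7: m=32, d=26, a=3
  k=8: m=46, d=1, a=92
d=1 and a=2a₀=92 at k=8, so the next step gives (m, d) = (46, 26) again — its k=1 value — and the period has length 8.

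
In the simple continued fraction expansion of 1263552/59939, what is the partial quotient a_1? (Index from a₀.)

1263552 = 21·59939 + 4833   →  a_0 = 21
59939 = 12·4833 + 1943   →  a_1 = 12

12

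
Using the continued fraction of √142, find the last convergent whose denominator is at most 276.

3277/275

√142 = [11; 1, 10, 1, 22, …] (period length 4).
Convergents:
  p_0/q_0 = 11/1
  p_1/q_1 = 12/1
  p_2/q_2 = 131/11
  p_3/q_3 = 143/12
  p_4/q_4 = 3277/275
  p_5/q_5 = 3420/287
q_4 = 275 ≤ 276 < 287 = q_5, so the answer is 3277/275.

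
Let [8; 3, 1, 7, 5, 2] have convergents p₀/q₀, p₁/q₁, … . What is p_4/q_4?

Using pₖ = aₖpₖ₋₁ + pₖ₋₂, qₖ = aₖqₖ₋₁ + qₖ₋₂ (with p₋₁=1, p₋₂=0, q₋₁=0, q₋₂=1):
  k=0: a=8, p=8, q=1
  k=1: a=3, p=25, q=3
  k=2: a=1, p=33, q=4
  k=3: a=7, p=256, q=31
  k=4: a=5, p=1313, q=159

1313/159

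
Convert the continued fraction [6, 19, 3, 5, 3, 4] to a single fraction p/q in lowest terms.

25714/4249

Fold from the inside: start with 4/1.
  3 + 1/4 = 13/4
  5 + 4/13 = 69/13
  3 + 13/69 = 220/69
  19 + 69/220 = 4249/220
  6 + 220/4249 = 25714/4249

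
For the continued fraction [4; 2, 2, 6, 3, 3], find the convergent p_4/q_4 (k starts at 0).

445/101

Using pₖ = aₖpₖ₋₁ + pₖ₋₂, qₖ = aₖqₖ₋₁ + qₖ₋₂ (with p₋₁=1, p₋₂=0, q₋₁=0, q₋₂=1):
  k=0: a=4, p=4, q=1
  k=1: a=2, p=9, q=2
  k=2: a=2, p=22, q=5
  k=3: a=6, p=141, q=32
  k=4: a=3, p=445, q=101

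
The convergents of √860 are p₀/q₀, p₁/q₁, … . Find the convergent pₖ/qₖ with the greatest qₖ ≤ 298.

√860 = [29; 3, 14, 3, 58, …] (period length 4).
Convergents:
  p_0/q_0 = 29/1
  p_1/q_1 = 88/3
  p_2/q_2 = 1261/43
  p_3/q_3 = 3871/132
  p_4/q_4 = 225779/7699
q_3 = 132 ≤ 298 < 7699 = q_4, so the answer is 3871/132.

3871/132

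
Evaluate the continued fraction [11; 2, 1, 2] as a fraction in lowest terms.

91/8

Using pₖ = aₖpₖ₋₁ + pₖ₋₂ and qₖ = aₖqₖ₋₁ + qₖ₋₂:
  k=0: a=11, p=11, q=1
  k=1: a=2, p=23, q=2
  k=2: a=1, p=34, q=3
  k=3: a=2, p=91, q=8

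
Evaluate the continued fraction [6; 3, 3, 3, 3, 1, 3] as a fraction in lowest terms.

Fold from the inside: start with 3/1.
  1 + 1/3 = 4/3
  3 + 3/4 = 15/4
  3 + 4/15 = 49/15
  3 + 15/49 = 162/49
  3 + 49/162 = 535/162
  6 + 162/535 = 3372/535

3372/535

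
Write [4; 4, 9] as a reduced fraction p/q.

157/37

Using pₖ = aₖpₖ₋₁ + pₖ₋₂ and qₖ = aₖqₖ₋₁ + qₖ₋₂:
  k=0: a=4, p=4, q=1
  k=1: a=4, p=17, q=4
  k=2: a=9, p=157, q=37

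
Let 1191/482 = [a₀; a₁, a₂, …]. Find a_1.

1191 = 2·482 + 227   →  a_0 = 2
482 = 2·227 + 28   →  a_1 = 2

2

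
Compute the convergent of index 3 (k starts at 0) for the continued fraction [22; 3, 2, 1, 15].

Using pₖ = aₖpₖ₋₁ + pₖ₋₂, qₖ = aₖqₖ₋₁ + qₖ₋₂ (with p₋₁=1, p₋₂=0, q₋₁=0, q₋₂=1):
  k=0: a=22, p=22, q=1
  k=1: a=3, p=67, q=3
  k=2: a=2, p=156, q=7
  k=3: a=1, p=223, q=10

223/10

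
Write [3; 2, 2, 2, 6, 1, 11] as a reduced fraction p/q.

3607/1056

Using pₖ = aₖpₖ₋₁ + pₖ₋₂ and qₖ = aₖqₖ₋₁ + qₖ₋₂:
  k=0: a=3, p=3, q=1
  k=1: a=2, p=7, q=2
  k=2: a=2, p=17, q=5
  k=3: a=2, p=41, q=12
  k=4: a=6, p=263, q=77
  k=5: a=1, p=304, q=89
  k=6: a=11, p=3607, q=1056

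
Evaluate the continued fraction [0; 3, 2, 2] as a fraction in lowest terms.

5/17

Using pₖ = aₖpₖ₋₁ + pₖ₋₂ and qₖ = aₖqₖ₋₁ + qₖ₋₂:
  k=0: a=0, p=0, q=1
  k=1: a=3, p=1, q=3
  k=2: a=2, p=2, q=7
  k=3: a=2, p=5, q=17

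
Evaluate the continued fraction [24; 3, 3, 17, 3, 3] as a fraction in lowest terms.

Fold from the inside: start with 3/1.
  3 + 1/3 = 10/3
  17 + 3/10 = 173/10
  3 + 10/173 = 529/173
  3 + 173/529 = 1760/529
  24 + 529/1760 = 42769/1760

42769/1760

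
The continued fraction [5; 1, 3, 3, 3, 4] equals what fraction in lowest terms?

Fold from the inside: start with 4/1.
  3 + 1/4 = 13/4
  3 + 4/13 = 43/13
  3 + 13/43 = 142/43
  1 + 43/142 = 185/142
  5 + 142/185 = 1067/185

1067/185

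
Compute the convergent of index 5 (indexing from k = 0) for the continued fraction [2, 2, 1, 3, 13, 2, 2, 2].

716/303

Using pₖ = aₖpₖ₋₁ + pₖ₋₂, qₖ = aₖqₖ₋₁ + qₖ₋₂ (with p₋₁=1, p₋₂=0, q₋₁=0, q₋₂=1):
  k=0: a=2, p=2, q=1
  k=1: a=2, p=5, q=2
  k=2: a=1, p=7, q=3
  k=3: a=3, p=26, q=11
  k=4: a=13, p=345, q=146
  k=5: a=2, p=716, q=303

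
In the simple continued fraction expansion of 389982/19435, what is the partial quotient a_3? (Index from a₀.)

3

389982 = 20·19435 + 1282   →  a_0 = 20
19435 = 15·1282 + 205   →  a_1 = 15
1282 = 6·205 + 52   →  a_2 = 6
205 = 3·52 + 49   →  a_3 = 3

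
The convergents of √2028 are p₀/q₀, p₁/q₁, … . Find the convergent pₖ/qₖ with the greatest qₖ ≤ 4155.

√2028 = [45; 30, 90, …] (period length 2).
Convergents:
  p_0/q_0 = 45/1
  p_1/q_1 = 1351/30
  p_2/q_2 = 121635/2701
  p_3/q_3 = 3650401/81060
q_2 = 2701 ≤ 4155 < 81060 = q_3, so the answer is 121635/2701.

121635/2701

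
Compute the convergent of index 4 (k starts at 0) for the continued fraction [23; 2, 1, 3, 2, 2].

Using pₖ = aₖpₖ₋₁ + pₖ₋₂, qₖ = aₖqₖ₋₁ + qₖ₋₂ (with p₋₁=1, p₋₂=0, q₋₁=0, q₋₂=1):
  k=0: a=23, p=23, q=1
  k=1: a=2, p=47, q=2
  k=2: a=1, p=70, q=3
  k=3: a=3, p=257, q=11
  k=4: a=2, p=584, q=25

584/25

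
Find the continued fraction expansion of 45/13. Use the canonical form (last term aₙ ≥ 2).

[3; 2, 6]

45 = 3·13 + 6
13 = 2·6 + 1
6 = 6·1 + 0  (stop)
So 45/13 = [3; 2, 6].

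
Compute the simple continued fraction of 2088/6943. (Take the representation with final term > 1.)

[0; 3, 3, 13, 3, 5, 3]

2088 = 0*6943 + 2088
6943 = 3*2088 + 679
2088 = 3*679 + 51
679 = 13*51 + 16
51 = 3*16 + 3
16 = 5*3 + 1
3 = 3*1 + 0  (stop)
So 2088/6943 = [0; 3, 3, 13, 3, 5, 3].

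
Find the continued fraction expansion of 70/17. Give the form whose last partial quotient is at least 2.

70 = 4×17 + 2
17 = 8×2 + 1
2 = 2×1 + 0  (stop)
So 70/17 = [4; 8, 2].

[4; 8, 2]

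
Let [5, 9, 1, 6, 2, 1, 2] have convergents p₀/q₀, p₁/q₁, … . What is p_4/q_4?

Using pₖ = aₖpₖ₋₁ + pₖ₋₂, qₖ = aₖqₖ₋₁ + qₖ₋₂ (with p₋₁=1, p₋₂=0, q₋₁=0, q₋₂=1):
  k=0: a=5, p=5, q=1
  k=1: a=9, p=46, q=9
  k=2: a=1, p=51, q=10
  k=3: a=6, p=352, q=69
  k=4: a=2, p=755, q=148

755/148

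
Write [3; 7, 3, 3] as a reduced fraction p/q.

229/73

Fold from the inside: start with 3/1.
  3 + 1/3 = 10/3
  7 + 3/10 = 73/10
  3 + 10/73 = 229/73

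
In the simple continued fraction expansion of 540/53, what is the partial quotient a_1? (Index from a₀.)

540 = 10·53 + 10   →  a_0 = 10
53 = 5·10 + 3   →  a_1 = 5

5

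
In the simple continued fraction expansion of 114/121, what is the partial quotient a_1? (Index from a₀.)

114 = 0·121 + 114   →  a_0 = 0
121 = 1·114 + 7   →  a_1 = 1

1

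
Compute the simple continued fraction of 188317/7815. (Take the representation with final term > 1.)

[24; 10, 3, 11, 7, 3]

188317 = 24×7815 + 757
7815 = 10×757 + 245
757 = 3×245 + 22
245 = 11×22 + 3
22 = 7×3 + 1
3 = 3×1 + 0  (stop)
So 188317/7815 = [24; 10, 3, 11, 7, 3].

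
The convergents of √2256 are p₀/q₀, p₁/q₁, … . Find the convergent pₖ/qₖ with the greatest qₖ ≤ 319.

√2256 = [47; 2, 94, …] (period length 2).
Convergents:
  p_0/q_0 = 47/1
  p_1/q_1 = 95/2
  p_2/q_2 = 8977/189
  p_3/q_3 = 18049/380
q_2 = 189 ≤ 319 < 380 = q_3, so the answer is 8977/189.

8977/189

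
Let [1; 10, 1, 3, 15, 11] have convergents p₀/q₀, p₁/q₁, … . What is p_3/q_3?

Using pₖ = aₖpₖ₋₁ + pₖ₋₂, qₖ = aₖqₖ₋₁ + qₖ₋₂ (with p₋₁=1, p₋₂=0, q₋₁=0, q₋₂=1):
  k=0: a=1, p=1, q=1
  k=1: a=10, p=11, q=10
  k=2: a=1, p=12, q=11
  k=3: a=3, p=47, q=43

47/43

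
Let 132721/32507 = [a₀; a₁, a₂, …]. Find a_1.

12

132721 = 4·32507 + 2693   →  a_0 = 4
32507 = 12·2693 + 191   →  a_1 = 12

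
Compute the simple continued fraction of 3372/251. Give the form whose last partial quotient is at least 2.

3372 = 13×251 + 109
251 = 2×109 + 33
109 = 3×33 + 10
33 = 3×10 + 3
10 = 3×3 + 1
3 = 3×1 + 0  (stop)
So 3372/251 = [13; 2, 3, 3, 3, 3].

[13; 2, 3, 3, 3, 3]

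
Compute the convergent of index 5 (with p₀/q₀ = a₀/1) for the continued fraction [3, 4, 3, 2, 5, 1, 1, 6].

Using pₖ = aₖpₖ₋₁ + pₖ₋₂, qₖ = aₖqₖ₋₁ + qₖ₋₂ (with p₋₁=1, p₋₂=0, q₋₁=0, q₋₂=1):
  k=0: a=3, p=3, q=1
  k=1: a=4, p=13, q=4
  k=2: a=3, p=42, q=13
  k=3: a=2, p=97, q=30
  k=4: a=5, p=527, q=163
  k=5: a=1, p=624, q=193

624/193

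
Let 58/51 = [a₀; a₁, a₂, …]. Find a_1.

58 = 1·51 + 7   →  a_0 = 1
51 = 7·7 + 2   →  a_1 = 7

7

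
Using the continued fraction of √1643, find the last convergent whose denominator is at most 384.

8958/221

√1643 = [40; 1, 1, 6, 1, 6, 1, 1, 80, …] (period length 8).
Convergents:
  p_0/q_0 = 40/1
  p_1/q_1 = 41/1
  p_2/q_2 = 81/2
  p_3/q_3 = 527/13
  p_4/q_4 = 608/15
  p_5/q_5 = 4175/103
  p_6/q_6 = 4783/118
  p_7/q_7 = 8958/221
  p_8/q_8 = 721423/17798
q_7 = 221 ≤ 384 < 17798 = q_8, so the answer is 8958/221.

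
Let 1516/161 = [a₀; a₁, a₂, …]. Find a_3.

1516 = 9·161 + 67   →  a_0 = 9
161 = 2·67 + 27   →  a_1 = 2
67 = 2·27 + 13   →  a_2 = 2
27 = 2·13 + 1   →  a_3 = 2

2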